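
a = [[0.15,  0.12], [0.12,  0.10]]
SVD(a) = [[-0.78, -0.63], [-0.63, 0.78]] @ diag([0.24757650672131265, 0.0024234932786873914]) @ [[-0.78,  -0.63], [-0.63,  0.78]]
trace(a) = 0.25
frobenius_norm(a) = 0.25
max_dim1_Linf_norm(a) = 0.15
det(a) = 0.00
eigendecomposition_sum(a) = [[0.15,0.12], [0.12,0.10]] + [[0.0, -0.0], [-0.0, 0.0]]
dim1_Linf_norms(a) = [0.15, 0.12]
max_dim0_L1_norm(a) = 0.27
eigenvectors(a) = [[0.78, -0.63], [0.63, 0.78]]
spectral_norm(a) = 0.25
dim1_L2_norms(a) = [0.19, 0.16]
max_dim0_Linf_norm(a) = 0.15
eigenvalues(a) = [0.25, 0.0]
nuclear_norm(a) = 0.25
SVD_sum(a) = [[0.15, 0.12], [0.12, 0.1]] + [[0.0, -0.0], [-0.00, 0.0]]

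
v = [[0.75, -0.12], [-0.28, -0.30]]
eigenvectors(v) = [[0.97, 0.11], [-0.25, 0.99]]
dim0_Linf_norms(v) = [0.75, 0.3]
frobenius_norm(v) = 0.86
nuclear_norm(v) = 1.12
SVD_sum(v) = [[0.75, -0.01], [-0.28, 0.00]] + [[-0.00, -0.11], [-0.00, -0.30]]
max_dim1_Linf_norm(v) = 0.75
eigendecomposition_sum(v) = [[0.76, -0.08], [-0.2, 0.02]] + [[-0.01, -0.04],[-0.08, -0.32]]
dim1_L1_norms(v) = [0.87, 0.58]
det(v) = -0.26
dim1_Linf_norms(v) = [0.75, 0.3]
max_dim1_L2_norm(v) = 0.76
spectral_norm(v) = 0.80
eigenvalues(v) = [0.78, -0.33]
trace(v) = 0.45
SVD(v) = [[-0.94,0.35], [0.35,0.94]] @ diag([0.8006042050812969, 0.3230060476309147]) @ [[-1.00, 0.01],[-0.01, -1.00]]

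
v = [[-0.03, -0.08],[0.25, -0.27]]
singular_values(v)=[0.37, 0.08]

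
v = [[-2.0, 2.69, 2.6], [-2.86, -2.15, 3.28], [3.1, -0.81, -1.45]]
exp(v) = [[1.36, 0.61, 2.04], [0.26, 0.08, 0.39], [1.49, 0.65, 2.16]]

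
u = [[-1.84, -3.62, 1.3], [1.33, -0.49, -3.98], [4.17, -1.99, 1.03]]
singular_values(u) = [4.95, 4.72, 3.41]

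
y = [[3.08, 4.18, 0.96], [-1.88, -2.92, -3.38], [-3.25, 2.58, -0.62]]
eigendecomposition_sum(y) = [[2.21-0.00j, (1.3-0j), -0.64+0.00j], [0.33-0.00j, 0.19-0.00j, (-0.09+0j)], [-1.79+0.00j, -1.05+0.00j, (0.52+0j)]] + [[0.44+0.77j, 1.44-0.50j, 0.80+0.86j], [-1.10-0.72j, (-1.56+1.65j), (-1.64-0.58j)], [-0.73+1.20j, 1.82+1.61j, -0.57+1.77j]] + [[(0.44-0.77j), (1.44+0.5j), 0.80-0.86j], [(-1.1+0.72j), (-1.56-1.65j), (-1.64+0.58j)], [-0.73-1.20j, (1.82-1.61j), (-0.57-1.77j)]]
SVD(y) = [[-0.74, 0.04, 0.67], [0.67, 0.03, 0.74], [0.01, 1.00, -0.05]] @ diag([6.858600082051263, 4.198654103503467, 2.073597992287781]) @ [[-0.52, -0.73, -0.43], [-0.76, 0.63, -0.16], [0.39, 0.25, -0.89]]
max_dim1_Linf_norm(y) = 4.18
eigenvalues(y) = [(2.92+0j), (-1.69+4.2j), (-1.69-4.2j)]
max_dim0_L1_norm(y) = 9.68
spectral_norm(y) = 6.86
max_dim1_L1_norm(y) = 8.22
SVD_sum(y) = [[2.66, 3.74, 2.22], [-2.4, -3.37, -2.0], [-0.04, -0.05, -0.03]] + [[-0.12, 0.1, -0.03], [-0.09, 0.07, -0.02], [-3.17, 2.66, -0.67]] + [[0.55, 0.34, -1.23], [0.61, 0.38, -1.36], [-0.04, -0.02, 0.09]]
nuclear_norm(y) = 13.13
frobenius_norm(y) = 8.30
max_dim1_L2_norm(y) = 5.28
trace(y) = -0.46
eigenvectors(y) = [[-0.77+0.00j, -0.20+0.36j, -0.20-0.36j], [(-0.11+0j), 0.02-0.62j, 0.02+0.62j], [0.63+0.00j, (-0.66+0j), -0.66-0.00j]]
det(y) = 59.71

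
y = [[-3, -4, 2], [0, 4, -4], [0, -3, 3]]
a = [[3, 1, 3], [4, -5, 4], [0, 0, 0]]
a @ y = [[-9, -17, 11], [-12, -48, 40], [0, 0, 0]]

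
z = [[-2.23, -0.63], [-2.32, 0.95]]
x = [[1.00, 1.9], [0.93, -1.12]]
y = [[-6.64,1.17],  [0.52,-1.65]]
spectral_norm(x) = 2.26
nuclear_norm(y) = 8.32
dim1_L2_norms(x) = [2.15, 1.46]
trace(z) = -1.28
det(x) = -2.89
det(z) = -3.58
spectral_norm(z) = 3.23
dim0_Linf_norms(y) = [6.64, 1.65]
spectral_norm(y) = 6.79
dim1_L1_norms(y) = [7.81, 2.17]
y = x @ z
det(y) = 10.35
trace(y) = -8.29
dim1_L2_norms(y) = [6.74, 1.73]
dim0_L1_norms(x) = [1.93, 3.02]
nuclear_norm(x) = 3.54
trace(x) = -0.12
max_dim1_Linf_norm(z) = 2.32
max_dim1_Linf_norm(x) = 1.9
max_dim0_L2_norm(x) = 2.21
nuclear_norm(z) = 4.34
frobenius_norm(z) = 3.41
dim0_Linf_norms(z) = [2.32, 0.95]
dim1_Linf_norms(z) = [2.23, 2.32]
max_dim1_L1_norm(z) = 3.27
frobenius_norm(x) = 2.59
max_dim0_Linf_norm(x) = 1.9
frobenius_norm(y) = 6.96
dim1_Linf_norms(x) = [1.9, 1.12]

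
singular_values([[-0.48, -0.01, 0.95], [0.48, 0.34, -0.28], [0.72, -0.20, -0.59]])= [1.48, 0.41, 0.33]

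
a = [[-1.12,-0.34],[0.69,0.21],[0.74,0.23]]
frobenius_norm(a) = 1.58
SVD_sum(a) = [[-1.12, -0.34], [0.69, 0.21], [0.74, 0.23]] + [[-0.00, 0.0],[0.00, -0.00],[-0.00, 0.0]]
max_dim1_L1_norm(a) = 1.46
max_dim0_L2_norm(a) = 1.51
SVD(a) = [[-0.74, 0.47], [0.46, -0.17], [0.49, 0.87]] @ diag([1.5781891614394596, 0.0043555384299840206]) @ [[0.96, 0.29],  [-0.29, 0.96]]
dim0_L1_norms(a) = [2.55, 0.78]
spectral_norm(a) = 1.58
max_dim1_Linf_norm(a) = 1.12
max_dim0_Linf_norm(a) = 1.12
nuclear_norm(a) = 1.58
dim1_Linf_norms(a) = [1.12, 0.69, 0.74]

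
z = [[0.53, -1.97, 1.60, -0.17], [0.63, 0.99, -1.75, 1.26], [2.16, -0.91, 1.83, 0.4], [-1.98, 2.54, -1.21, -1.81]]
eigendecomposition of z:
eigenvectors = [[-0.52+0.00j,0.14+0.00j,0.48-0.14j,0.48+0.14j], [(0.42+0j),0.36+0.00j,-0.25-0.32j,(-0.25+0.32j)], [(-0.58+0j),0.09+0.00j,-0.50-0.15j,-0.50+0.15j], [(0.47+0j),(-0.92+0j),-0.57+0.00j,-0.57-0.00j]]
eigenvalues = [(4.08+0j), (-2.39+0j), (-0.07+0.61j), (-0.07-0.61j)]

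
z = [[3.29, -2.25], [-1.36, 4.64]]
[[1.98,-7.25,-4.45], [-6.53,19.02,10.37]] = z@[[-0.45, 0.75, 0.22], [-1.54, 4.32, 2.30]]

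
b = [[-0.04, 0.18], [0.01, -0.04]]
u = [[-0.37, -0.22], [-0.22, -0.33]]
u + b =[[-0.41, -0.04], [-0.21, -0.37]]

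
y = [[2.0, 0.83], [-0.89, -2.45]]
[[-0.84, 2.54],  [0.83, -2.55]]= y @[[-0.33, 0.99], [-0.22, 0.68]]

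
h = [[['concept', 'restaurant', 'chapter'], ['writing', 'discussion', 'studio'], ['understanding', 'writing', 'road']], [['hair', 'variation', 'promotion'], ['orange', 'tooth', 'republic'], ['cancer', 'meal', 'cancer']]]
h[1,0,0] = 'hair'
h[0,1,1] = 'discussion'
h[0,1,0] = 'writing'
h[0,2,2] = 'road'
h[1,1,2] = 'republic'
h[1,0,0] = 'hair'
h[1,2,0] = 'cancer'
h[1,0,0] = 'hair'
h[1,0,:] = ['hair', 'variation', 'promotion']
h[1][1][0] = 'orange'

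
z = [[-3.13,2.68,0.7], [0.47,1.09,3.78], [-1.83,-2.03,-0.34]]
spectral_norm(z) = 4.62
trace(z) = -2.38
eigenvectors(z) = [[(0.9+0j), (-0.33+0.16j), (-0.33-0.16j)],[-0.31+0.00j, (-0.7+0j), (-0.7-0j)],[(0.29+0j), 0.11-0.60j, 0.11+0.60j]]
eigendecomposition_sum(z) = [[-3.09+0.00j,(1.34-0j),-0.83-0.00j], [(1.07-0j),-0.46+0.00j,(0.29+0j)], [-1.00+0.00j,0.44-0.00j,(-0.27-0j)]] + [[(-0.02+0.32j), (0.67+0.43j), 0.77-0.54j],[-0.30+0.53j, 0.78+1.28j, (1.75-0.27j)],[(-0.41-0.34j), (-1.23+0.47j), (-0.03+1.55j)]] + [[-0.02-0.32j,0.67-0.43j,0.77+0.54j], [-0.30-0.53j,0.78-1.28j,(1.75+0.27j)], [-0.41+0.34j,-1.23-0.47j,(-0.03-1.55j)]]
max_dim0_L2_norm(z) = 3.86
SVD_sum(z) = [[-1.07, 2.17, 2.21], [-1.02, 2.06, 2.10], [0.32, -0.65, -0.66]] + [[-2.2,0.25,-1.32],[1.9,-0.22,1.14],[-1.32,0.15,-0.79]] + [[0.14,  0.26,  -0.19], [-0.41,  -0.76,  0.54], [-0.83,  -1.53,  1.1]]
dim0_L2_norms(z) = [3.66, 3.53, 3.86]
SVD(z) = [[-0.71, 0.69, -0.15], [-0.67, -0.60, 0.44], [0.21, 0.41, 0.89]] @ diag([4.621481730610613, 3.737015871048902, 2.3299611570069025]) @ [[0.33, -0.66, -0.67], [-0.85, 0.10, -0.51], [-0.4, -0.74, 0.53]]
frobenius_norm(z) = 6.38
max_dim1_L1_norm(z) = 6.51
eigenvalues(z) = [(-3.83+0j), (0.72+3.16j), (0.72-3.16j)]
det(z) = -40.24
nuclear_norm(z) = 10.69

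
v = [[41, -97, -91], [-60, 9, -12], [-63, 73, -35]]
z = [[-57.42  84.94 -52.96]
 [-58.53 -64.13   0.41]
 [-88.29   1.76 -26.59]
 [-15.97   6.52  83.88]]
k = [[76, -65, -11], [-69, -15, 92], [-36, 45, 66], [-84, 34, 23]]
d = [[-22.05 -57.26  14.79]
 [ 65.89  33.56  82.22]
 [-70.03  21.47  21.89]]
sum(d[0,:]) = -64.52000000000001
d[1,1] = 33.56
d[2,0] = -70.03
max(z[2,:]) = 1.76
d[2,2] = 21.89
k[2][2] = 66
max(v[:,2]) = -12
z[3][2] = 83.88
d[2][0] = -70.03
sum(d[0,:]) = -64.52000000000001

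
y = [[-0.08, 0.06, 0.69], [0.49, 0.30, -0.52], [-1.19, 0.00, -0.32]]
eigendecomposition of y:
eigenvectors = [[-0.06-0.53j,(-0.06+0.53j),0.04+0.00j], [(-0.02+0.46j),(-0.02-0.46j),1.00+0.00j], [(0.71+0j),(0.71-0j),-0.06+0.00j]]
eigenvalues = [(-0.23+0.9j), (-0.23-0.9j), (0.35+0j)]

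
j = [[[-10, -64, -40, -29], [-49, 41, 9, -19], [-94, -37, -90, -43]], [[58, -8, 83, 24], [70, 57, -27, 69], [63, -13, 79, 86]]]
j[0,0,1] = -64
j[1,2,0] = 63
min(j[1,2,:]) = -13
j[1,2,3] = 86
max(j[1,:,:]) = 86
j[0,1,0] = -49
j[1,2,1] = -13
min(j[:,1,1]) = 41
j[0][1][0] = -49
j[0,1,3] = -19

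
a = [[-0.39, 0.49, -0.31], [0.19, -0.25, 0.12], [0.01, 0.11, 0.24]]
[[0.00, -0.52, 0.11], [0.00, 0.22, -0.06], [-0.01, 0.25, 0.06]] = a @ [[0.04, -0.11, -0.29],[-0.00, -0.38, 0.12],[-0.06, 1.22, 0.21]]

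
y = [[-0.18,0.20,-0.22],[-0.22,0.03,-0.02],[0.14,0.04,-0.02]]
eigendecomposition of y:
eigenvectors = [[0.72+0.00j, (0.72-0j), (-0.02+0j)],[0.26+0.48j, (0.26-0.48j), (0.73+0j)],[(-0.04-0.42j), (-0.04+0.42j), 0.68+0.00j]]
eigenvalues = [(-0.09+0.26j), (-0.09-0.26j), (0.02+0j)]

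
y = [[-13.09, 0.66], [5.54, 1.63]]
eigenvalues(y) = [-13.33, 1.87]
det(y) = -24.99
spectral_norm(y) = 14.21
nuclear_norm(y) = 15.97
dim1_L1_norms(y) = [13.75, 7.17]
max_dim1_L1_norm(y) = 13.75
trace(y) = -11.46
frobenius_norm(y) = 14.32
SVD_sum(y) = [[-13.09, -0.03], [5.54, 0.01]] + [[-0.0,0.69], [-0.0,1.62]]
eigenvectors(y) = [[-0.94,-0.04], [0.35,-1.00]]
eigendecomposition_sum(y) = [[-13.12, 0.58], [4.86, -0.21]] + [[0.03, 0.08],[0.68, 1.84]]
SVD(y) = [[-0.92, 0.39], [0.39, 0.92]] @ diag([14.214093979611297, 1.7583322606316036]) @ [[1.0, 0.0],[-0.0, 1.0]]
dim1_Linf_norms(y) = [13.09, 5.54]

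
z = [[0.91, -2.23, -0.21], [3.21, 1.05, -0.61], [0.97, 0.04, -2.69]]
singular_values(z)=[3.91, 2.46, 2.11]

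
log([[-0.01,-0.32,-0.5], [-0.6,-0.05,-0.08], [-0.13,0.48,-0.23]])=[[-0.98, 0.80, -1.73], [-1.29, -0.43, -2.09], [1.34, 1.37, -0.27]]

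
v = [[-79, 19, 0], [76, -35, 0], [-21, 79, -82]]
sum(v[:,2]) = -82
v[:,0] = [-79, 76, -21]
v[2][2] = -82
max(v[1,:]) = 76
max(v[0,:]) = 19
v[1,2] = 0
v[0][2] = 0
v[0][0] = -79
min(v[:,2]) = -82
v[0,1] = 19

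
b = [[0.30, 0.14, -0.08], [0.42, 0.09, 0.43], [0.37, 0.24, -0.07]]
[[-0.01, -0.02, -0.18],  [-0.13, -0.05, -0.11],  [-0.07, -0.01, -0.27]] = b @ [[0.21, -0.13, -0.21], [-0.73, 0.14, -0.76], [-0.36, -0.02, 0.11]]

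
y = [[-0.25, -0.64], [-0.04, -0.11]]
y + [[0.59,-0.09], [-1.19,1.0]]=[[0.34, -0.73], [-1.23, 0.89]]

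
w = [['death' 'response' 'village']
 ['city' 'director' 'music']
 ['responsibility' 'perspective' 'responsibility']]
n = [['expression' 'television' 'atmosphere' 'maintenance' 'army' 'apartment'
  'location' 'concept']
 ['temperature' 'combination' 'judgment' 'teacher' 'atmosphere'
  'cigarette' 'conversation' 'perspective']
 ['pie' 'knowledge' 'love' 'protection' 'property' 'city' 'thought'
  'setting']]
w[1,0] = 'city'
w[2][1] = 'perspective'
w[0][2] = 'village'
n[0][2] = 'atmosphere'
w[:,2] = ['village', 'music', 'responsibility']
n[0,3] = 'maintenance'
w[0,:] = ['death', 'response', 'village']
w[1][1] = 'director'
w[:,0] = ['death', 'city', 'responsibility']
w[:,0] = ['death', 'city', 'responsibility']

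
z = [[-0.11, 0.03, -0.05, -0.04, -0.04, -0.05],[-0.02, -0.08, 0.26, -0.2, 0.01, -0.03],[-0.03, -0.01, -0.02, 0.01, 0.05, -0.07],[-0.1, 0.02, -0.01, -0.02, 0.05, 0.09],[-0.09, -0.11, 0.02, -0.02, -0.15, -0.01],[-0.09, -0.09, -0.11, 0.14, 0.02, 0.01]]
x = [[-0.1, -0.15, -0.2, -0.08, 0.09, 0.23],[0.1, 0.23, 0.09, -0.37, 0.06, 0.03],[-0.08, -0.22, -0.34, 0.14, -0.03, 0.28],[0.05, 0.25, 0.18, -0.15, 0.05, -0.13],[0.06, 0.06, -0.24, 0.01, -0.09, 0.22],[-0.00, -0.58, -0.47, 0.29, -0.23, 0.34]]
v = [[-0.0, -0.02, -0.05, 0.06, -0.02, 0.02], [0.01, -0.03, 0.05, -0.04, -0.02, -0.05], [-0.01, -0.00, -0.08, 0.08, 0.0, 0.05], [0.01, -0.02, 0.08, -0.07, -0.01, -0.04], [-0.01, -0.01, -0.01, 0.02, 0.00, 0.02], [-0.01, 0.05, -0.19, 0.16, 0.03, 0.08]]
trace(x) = -0.11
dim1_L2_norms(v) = [0.09, 0.09, 0.12, 0.12, 0.03, 0.27]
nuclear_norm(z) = 1.04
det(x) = 0.00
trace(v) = -0.10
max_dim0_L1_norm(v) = 0.46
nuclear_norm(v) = 0.44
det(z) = -0.00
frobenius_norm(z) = 0.51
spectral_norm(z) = 0.38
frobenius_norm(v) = 0.34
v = x @ z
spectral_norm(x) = 1.18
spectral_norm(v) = 0.34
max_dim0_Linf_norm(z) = 0.26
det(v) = 0.00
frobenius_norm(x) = 1.30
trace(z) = -0.37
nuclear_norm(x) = 2.07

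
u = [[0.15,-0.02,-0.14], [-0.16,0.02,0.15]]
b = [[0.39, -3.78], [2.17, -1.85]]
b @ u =[[0.66, -0.08, -0.62], [0.62, -0.08, -0.58]]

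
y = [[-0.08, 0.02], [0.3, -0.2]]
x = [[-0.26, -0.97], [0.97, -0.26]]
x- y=[[-0.18, -0.99],[0.67, -0.06]]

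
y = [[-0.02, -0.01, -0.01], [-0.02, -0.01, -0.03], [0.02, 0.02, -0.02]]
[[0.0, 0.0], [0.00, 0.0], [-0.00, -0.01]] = y@[[-0.11,-0.18], [0.09,-0.11], [0.0,0.00]]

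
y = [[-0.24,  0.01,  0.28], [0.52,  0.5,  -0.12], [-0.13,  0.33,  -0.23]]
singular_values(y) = [0.79, 0.38, 0.29]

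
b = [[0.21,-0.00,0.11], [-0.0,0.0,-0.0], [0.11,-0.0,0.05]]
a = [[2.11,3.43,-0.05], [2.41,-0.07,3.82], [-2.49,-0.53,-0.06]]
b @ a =[[0.17, 0.66, -0.02], [0.0, 0.0, 0.00], [0.11, 0.35, -0.01]]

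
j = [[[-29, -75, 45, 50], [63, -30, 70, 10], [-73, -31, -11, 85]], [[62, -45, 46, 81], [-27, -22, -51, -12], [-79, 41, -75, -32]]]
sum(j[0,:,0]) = -39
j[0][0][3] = 50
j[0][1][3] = 10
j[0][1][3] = 10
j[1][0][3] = 81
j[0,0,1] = -75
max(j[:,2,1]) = 41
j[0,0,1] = -75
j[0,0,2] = 45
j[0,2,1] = -31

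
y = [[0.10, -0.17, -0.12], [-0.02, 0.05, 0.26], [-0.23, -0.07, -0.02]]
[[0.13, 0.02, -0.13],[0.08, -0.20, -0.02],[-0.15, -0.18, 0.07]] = y@[[0.8,0.59,-0.5],[-0.65,0.84,0.66],[0.50,-0.90,-0.24]]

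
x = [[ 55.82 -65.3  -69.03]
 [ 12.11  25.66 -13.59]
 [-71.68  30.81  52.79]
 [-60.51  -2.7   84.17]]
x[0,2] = -69.03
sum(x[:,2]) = 54.339999999999996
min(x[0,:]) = -69.03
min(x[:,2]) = -69.03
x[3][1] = -2.7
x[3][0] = -60.51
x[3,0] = -60.51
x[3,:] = [-60.51, -2.7, 84.17]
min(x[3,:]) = -60.51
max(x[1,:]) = 25.66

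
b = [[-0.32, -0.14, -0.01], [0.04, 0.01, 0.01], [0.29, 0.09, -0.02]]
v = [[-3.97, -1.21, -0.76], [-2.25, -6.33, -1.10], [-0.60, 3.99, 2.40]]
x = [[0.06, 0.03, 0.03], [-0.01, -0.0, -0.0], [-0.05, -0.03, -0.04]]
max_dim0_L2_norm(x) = 0.08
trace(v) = -7.90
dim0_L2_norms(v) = [4.6, 7.58, 2.75]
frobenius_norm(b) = 0.47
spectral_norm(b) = 0.46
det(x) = -0.00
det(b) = -0.00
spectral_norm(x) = 0.10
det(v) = 45.26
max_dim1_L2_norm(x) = 0.07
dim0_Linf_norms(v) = [3.97, 6.33, 2.4]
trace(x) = 0.02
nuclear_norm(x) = 0.12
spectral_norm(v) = 8.31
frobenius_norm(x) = 0.10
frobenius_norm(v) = 9.28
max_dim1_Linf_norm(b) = 0.32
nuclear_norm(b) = 0.51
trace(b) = -0.33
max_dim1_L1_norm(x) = 0.12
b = x @ v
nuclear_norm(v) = 13.60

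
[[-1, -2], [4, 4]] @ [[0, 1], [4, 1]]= [[-8, -3], [16, 8]]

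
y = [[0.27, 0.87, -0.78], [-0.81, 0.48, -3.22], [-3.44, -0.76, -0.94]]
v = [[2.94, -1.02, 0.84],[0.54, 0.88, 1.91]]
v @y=[[-1.27,1.43,0.20],[-7.14,-0.56,-5.05]]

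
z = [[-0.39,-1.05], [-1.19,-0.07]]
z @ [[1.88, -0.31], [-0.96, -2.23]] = [[0.27,2.46],  [-2.17,0.52]]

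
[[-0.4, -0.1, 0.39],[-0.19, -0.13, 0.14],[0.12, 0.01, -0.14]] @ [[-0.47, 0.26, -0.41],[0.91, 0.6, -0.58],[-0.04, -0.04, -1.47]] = [[0.08, -0.18, -0.35],[-0.03, -0.13, -0.05],[-0.04, 0.04, 0.15]]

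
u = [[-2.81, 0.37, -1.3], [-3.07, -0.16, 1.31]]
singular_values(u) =[4.16, 1.88]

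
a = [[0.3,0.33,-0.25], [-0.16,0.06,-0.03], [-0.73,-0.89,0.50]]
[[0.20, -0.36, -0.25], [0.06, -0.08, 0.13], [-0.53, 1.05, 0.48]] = a @ [[-0.12, 0.04, -0.78], [0.67, -1.40, 0.53], [-0.04, -0.34, 0.76]]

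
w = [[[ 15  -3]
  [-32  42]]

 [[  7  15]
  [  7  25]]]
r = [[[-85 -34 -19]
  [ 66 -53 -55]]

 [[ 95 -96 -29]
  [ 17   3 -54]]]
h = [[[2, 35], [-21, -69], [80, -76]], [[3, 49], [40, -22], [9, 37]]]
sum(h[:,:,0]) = 113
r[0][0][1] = -34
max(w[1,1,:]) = 25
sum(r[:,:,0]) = 93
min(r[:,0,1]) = -96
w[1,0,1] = 15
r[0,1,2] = -55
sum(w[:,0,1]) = 12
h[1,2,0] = 9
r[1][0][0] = 95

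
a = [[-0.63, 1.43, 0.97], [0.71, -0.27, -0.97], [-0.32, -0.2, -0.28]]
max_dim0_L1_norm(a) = 2.22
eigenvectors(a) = [[0.56, 0.86, 0.83], [0.75, -0.46, -0.35], [-0.34, 0.21, 0.44]]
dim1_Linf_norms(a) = [1.43, 0.97, 0.32]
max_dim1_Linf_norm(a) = 1.43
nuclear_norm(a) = 3.21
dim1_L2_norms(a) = [1.84, 1.23, 0.47]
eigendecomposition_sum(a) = [[0.20, 0.32, -0.12], [0.27, 0.43, -0.16], [-0.12, -0.19, 0.07]] + [[-0.83, 2.06, 3.19],[0.45, -1.10, -1.71],[-0.2, 0.50, 0.78]] + [[0.00, -0.95, -2.11],[-0.0, 0.4, 0.90],[0.00, -0.51, -1.13]]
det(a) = 0.58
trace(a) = -1.18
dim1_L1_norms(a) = [3.03, 1.95, 0.8]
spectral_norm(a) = 2.12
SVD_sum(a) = [[-0.75, 1.18, 1.15], [0.45, -0.71, -0.69], [0.07, -0.11, -0.11]] + [[0.18, 0.23, -0.12], [0.33, 0.42, -0.21], [-0.13, -0.16, 0.08]] + [[-0.07, 0.02, -0.06], [-0.07, 0.02, -0.06], [-0.26, 0.08, -0.25]]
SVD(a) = [[-0.85, -0.46, 0.24], [0.51, -0.82, 0.24], [0.08, 0.32, 0.94]] @ diag([2.1176276930915243, 0.6929502706689957, 0.39607180640842804]) @ [[0.41, -0.65, -0.64],  [-0.57, -0.73, 0.37],  [-0.71, 0.21, -0.67]]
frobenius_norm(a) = 2.26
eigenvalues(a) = [0.7, -1.16, -0.72]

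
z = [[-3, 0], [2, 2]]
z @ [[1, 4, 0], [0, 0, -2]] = [[-3, -12, 0], [2, 8, -4]]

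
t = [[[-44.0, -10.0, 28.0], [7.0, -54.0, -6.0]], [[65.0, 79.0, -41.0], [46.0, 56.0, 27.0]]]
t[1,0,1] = 79.0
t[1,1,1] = 56.0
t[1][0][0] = 65.0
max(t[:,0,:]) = 79.0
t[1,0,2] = -41.0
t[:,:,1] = [[-10.0, -54.0], [79.0, 56.0]]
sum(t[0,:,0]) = -37.0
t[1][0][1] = 79.0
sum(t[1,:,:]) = 232.0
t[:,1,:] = [[7.0, -54.0, -6.0], [46.0, 56.0, 27.0]]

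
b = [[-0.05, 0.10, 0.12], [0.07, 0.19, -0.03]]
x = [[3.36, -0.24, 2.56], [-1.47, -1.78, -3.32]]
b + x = [[3.31, -0.14, 2.68], [-1.40, -1.59, -3.35]]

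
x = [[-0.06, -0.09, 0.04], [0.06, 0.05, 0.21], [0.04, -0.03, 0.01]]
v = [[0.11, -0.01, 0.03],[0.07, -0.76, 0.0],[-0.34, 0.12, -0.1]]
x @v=[[-0.03,0.07,-0.01], [-0.06,-0.01,-0.02], [-0.00,0.02,0.00]]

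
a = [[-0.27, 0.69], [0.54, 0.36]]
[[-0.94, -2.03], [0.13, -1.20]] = a @ [[0.91,-0.21], [-1.01,-3.02]]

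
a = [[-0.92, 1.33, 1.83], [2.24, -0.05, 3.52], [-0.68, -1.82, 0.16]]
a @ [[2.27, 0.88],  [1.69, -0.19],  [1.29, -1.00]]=[[2.52,-2.89], [9.54,-1.54], [-4.41,-0.41]]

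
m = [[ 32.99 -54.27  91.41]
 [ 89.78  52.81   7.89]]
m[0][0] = 32.99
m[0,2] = 91.41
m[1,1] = 52.81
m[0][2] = 91.41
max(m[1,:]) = 89.78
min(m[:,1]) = -54.27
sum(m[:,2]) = 99.3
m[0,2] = 91.41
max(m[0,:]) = 91.41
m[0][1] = -54.27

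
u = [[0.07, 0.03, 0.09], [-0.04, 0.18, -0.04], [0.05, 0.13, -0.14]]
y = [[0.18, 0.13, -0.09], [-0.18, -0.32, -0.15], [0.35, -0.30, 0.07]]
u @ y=[[0.04, -0.03, -0.00], [-0.05, -0.05, -0.03], [-0.06, 0.01, -0.03]]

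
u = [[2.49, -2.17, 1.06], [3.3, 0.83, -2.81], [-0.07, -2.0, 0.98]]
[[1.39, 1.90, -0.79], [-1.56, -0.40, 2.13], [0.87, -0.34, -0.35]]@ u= [[9.79, 0.14, -4.64], [-5.35, -1.21, 1.56], [1.07, -1.47, 1.53]]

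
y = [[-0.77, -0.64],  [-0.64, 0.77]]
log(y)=[[0.00+2.78j, 0.00+1.00j], [1j, 0.36j]]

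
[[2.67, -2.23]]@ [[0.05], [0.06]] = [[-0.0]]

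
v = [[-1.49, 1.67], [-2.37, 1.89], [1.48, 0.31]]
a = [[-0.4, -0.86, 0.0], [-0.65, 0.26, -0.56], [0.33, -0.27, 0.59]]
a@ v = [[2.63, -2.29], [-0.48, -0.77], [1.02, 0.22]]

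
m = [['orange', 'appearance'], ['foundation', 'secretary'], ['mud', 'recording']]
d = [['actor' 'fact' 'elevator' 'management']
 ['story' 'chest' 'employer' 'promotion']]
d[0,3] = 'management'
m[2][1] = 'recording'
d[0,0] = 'actor'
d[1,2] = 'employer'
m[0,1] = 'appearance'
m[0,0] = 'orange'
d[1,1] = 'chest'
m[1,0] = 'foundation'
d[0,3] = 'management'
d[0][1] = 'fact'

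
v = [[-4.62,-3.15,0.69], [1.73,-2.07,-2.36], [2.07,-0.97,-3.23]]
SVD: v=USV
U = [[-0.79,0.60,-0.12], [0.35,0.61,0.71], [0.5,0.52,-0.69]]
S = [6.22, 4.59, 0.73]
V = [[0.85, 0.2, -0.48], [-0.14, -0.8, -0.59], [0.5, -0.57, 0.65]]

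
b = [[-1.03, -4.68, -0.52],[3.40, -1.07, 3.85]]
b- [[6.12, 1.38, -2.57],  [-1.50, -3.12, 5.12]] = [[-7.15, -6.06, 2.05], [4.9, 2.05, -1.27]]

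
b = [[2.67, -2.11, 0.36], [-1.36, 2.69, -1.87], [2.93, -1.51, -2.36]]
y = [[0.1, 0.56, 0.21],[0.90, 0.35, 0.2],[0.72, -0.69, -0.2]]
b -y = [[2.57, -2.67, 0.15],[-2.26, 2.34, -2.07],[2.21, -0.82, -2.16]]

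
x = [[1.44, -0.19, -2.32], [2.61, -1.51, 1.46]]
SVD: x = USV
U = [[0.17, 0.99], [0.99, -0.17]]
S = [3.37, 2.72]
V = [[0.84, -0.45, 0.31], [0.36, 0.02, -0.93]]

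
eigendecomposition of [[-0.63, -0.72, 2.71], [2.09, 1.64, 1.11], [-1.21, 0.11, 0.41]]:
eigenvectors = [[(0.7+0j),0.70-0.00j,(-0.09+0j)], [(-0.24-0.54j),(-0.24+0.54j),(0.98+0j)], [0.07+0.40j,0.07-0.40j,(0.18+0j)]]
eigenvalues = [(-0.11+2.1j), (-0.11-2.1j), (1.64+0j)]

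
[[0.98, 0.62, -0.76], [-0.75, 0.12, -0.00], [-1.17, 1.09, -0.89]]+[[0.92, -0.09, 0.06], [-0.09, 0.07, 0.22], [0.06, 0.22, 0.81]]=[[1.9,0.53,-0.7], [-0.84,0.19,0.22], [-1.11,1.31,-0.08]]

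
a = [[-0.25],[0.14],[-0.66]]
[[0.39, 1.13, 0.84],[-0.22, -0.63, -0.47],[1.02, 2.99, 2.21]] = a @ [[-1.55, -4.53, -3.35]]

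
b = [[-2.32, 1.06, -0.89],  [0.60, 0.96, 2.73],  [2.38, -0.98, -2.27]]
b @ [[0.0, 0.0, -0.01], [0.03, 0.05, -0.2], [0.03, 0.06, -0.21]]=[[0.01, -0.00, -0.00], [0.11, 0.21, -0.77], [-0.1, -0.19, 0.65]]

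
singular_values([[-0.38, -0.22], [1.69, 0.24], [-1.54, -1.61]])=[2.7, 0.88]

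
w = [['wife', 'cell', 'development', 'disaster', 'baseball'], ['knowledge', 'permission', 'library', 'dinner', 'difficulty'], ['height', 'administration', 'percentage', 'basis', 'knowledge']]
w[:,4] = ['baseball', 'difficulty', 'knowledge']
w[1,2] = 'library'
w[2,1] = 'administration'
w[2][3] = 'basis'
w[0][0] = 'wife'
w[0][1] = 'cell'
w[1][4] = 'difficulty'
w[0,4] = 'baseball'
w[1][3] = 'dinner'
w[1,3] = 'dinner'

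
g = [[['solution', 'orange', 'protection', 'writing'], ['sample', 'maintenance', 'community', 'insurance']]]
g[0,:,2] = ['protection', 'community']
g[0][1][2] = 'community'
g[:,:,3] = [['writing', 'insurance']]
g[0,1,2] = 'community'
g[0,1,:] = ['sample', 'maintenance', 'community', 'insurance']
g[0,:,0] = ['solution', 'sample']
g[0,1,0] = 'sample'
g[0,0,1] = 'orange'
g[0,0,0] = 'solution'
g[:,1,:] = [['sample', 'maintenance', 'community', 'insurance']]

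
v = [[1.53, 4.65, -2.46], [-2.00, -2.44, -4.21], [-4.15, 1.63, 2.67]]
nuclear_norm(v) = 15.76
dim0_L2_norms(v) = [4.85, 5.5, 5.56]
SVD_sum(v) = [[1.22, -0.18, -2.25], [1.38, -0.2, -2.55], [-2.11, 0.31, 3.88]] + [[1.78, 4.04, 0.65], [-1.45, -3.28, -0.53], [0.08, 0.19, 0.03]] + [[-1.47,0.79,-0.86], [-1.94,1.04,-1.13], [-2.12,1.14,-1.24]]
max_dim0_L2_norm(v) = 5.56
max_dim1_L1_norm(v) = 8.65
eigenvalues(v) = [(5.86+0j), (-2.05+4.43j), (-2.05-4.43j)]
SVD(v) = [[-0.44, 0.78, 0.46], [-0.49, -0.63, 0.6], [0.75, 0.04, 0.66]] @ diag([5.88574337011291, 5.749537306825531, 4.123329448224263]) @ [[-0.48, 0.07, 0.88], [0.4, 0.90, 0.15], [-0.78, 0.42, -0.46]]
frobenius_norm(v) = 9.20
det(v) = 139.53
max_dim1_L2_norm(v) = 5.48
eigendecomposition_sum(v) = [[2.38-0.00j,  0.77+0.00j,  -2.85+0.00j], [(0.79-0j),  0.26+0.00j,  -0.95+0.00j], [-2.69+0.00j,  (-0.87+0j),  (3.23-0j)]] + [[-0.42+1.40j, (1.94+0.54j), 0.20+1.40j], [(-1.4-1.01j), -1.35+1.95j, (-1.63-0.32j)], [(-0.73+0.9j), 1.25+0.98j, -0.28+1.08j]] + [[-0.42-1.40j, 1.94-0.54j, (0.2-1.4j)], [(-1.4+1.01j), (-1.35-1.95j), -1.63+0.32j], [-0.73-0.90j, 1.25-0.98j, (-0.28-1.08j)]]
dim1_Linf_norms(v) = [4.65, 4.21, 4.15]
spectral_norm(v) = 5.89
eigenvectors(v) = [[(0.65+0j), 0.19+0.55j, 0.19-0.55j], [(0.22+0j), -0.68+0.00j, (-0.68-0j)], [-0.73+0.00j, -0.03+0.45j, -0.03-0.45j]]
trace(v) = 1.76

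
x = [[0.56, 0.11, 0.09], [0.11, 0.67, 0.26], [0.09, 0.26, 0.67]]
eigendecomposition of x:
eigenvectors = [[0.32, 0.94, 0.12], [0.68, -0.14, -0.72], [0.66, -0.32, 0.68]]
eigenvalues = [0.98, 0.51, 0.41]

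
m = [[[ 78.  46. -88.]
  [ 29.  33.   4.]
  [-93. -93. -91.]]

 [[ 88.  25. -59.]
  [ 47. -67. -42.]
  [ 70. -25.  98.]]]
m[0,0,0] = 78.0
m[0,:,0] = [78.0, 29.0, -93.0]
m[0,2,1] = -93.0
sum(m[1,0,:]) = 54.0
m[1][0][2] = -59.0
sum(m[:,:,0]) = 219.0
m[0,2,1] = -93.0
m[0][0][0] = 78.0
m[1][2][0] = 70.0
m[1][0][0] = 88.0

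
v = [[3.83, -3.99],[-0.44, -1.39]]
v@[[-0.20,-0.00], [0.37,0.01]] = [[-2.24,-0.04], [-0.43,-0.01]]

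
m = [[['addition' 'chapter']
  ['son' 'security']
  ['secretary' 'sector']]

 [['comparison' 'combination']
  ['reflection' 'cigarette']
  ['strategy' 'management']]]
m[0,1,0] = 'son'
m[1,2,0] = 'strategy'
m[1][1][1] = 'cigarette'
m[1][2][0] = 'strategy'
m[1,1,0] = 'reflection'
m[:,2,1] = ['sector', 'management']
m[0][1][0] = 'son'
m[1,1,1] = 'cigarette'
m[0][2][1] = 'sector'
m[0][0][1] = 'chapter'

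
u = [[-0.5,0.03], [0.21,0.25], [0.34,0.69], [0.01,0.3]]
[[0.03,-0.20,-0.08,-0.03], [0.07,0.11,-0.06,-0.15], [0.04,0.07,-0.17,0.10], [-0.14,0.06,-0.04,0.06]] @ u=[[-0.08, -0.11],[-0.03, -0.06],[-0.06, -0.07],[0.07, 0.0]]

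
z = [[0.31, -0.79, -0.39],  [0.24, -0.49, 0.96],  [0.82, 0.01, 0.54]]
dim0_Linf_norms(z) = [0.82, 0.79, 0.96]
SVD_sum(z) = [[0.07, -0.04, 0.1], [0.56, -0.34, 0.8], [0.47, -0.28, 0.66]] + [[0.21, -0.76, -0.48], [-0.01, 0.03, 0.02], [-0.02, 0.08, 0.05]] + [[0.03, 0.02, -0.01],[-0.31, -0.18, 0.15],[0.37, 0.21, -0.17]]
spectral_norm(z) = 1.35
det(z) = -0.76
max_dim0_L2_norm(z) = 1.17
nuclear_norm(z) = 2.89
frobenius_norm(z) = 1.75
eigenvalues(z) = [(0.54+0.87j), (0.54-0.87j), (-0.73+0j)]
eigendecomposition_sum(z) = [[0.20+0.40j, (-0.24-0.1j), -0.30+0.36j], [(0.19-0.25j), 0.01+0.18j, (0.31+0.08j)], [(0.38-0.19j), -0.10+0.23j, 0.34+0.28j]] + [[(0.2-0.4j),(-0.24+0.1j),(-0.3-0.36j)], [0.19+0.25j,0.01-0.18j,0.31-0.08j], [(0.38+0.19j),(-0.1-0.23j),0.34-0.28j]] + [[(-0.09-0j), (-0.31+0j), 0.20-0.00j], [(-0.15-0j), -0.50+0.00j, 0.34-0.00j], [0.06+0.00j, (0.2-0j), (-0.13+0j)]]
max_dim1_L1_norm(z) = 1.69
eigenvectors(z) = [[(0.65+0j), 0.65-0.00j, (-0.49+0j)],[(-0.19-0.41j), -0.19+0.41j, -0.81+0.00j],[(-0-0.61j), (-0+0.61j), 0.32+0.00j]]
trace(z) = 0.36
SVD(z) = [[0.09, 0.99, -0.06], [0.76, -0.04, 0.64], [0.64, -0.10, -0.76]] @ diag([1.3497598843796255, 0.9302944684685616, 0.6069600122382828]) @ [[0.54, -0.33, 0.77], [0.23, -0.83, -0.51], [-0.81, -0.46, 0.37]]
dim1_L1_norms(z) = [1.49, 1.69, 1.37]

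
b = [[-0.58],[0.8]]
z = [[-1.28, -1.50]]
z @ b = [[-0.46]]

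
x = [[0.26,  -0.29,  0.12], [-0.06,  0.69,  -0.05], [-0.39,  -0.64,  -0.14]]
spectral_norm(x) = 1.00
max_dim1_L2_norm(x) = 0.76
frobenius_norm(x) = 1.11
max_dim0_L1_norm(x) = 1.62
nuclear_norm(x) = 1.48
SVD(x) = [[0.24, 0.68, 0.69], [-0.67, -0.4, 0.63], [0.70, -0.61, 0.36]] @ diag([0.9970056302563626, 0.485365343743374, 0.0005062904203683668]) @ [[-0.17, -0.98, -0.04], [0.91, -0.17, 0.39], [-0.39, 0.03, 0.92]]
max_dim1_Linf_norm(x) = 0.69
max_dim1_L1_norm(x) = 1.17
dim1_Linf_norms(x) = [0.29, 0.69, 0.64]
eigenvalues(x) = [0.01, 0.05, 0.75]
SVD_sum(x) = [[-0.04, -0.23, -0.01], [0.12, 0.66, 0.02], [-0.12, -0.69, -0.03]] + [[0.3, -0.06, 0.13], [-0.18, 0.03, -0.07], [-0.27, 0.05, -0.11]] + [[-0.0, 0.00, 0.00],[-0.0, 0.00, 0.0],[-0.0, 0.00, 0.0]]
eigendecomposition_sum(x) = [[-0.02, -0.02, -0.01], [0.0, 0.0, 0.00], [0.06, 0.05, 0.03]] + [[0.25, 0.22, 0.10],[-0.01, -0.01, -0.01],[-0.47, -0.4, -0.19]] + [[0.03, -0.48, 0.03], [-0.05, 0.70, -0.05], [0.02, -0.29, 0.02]]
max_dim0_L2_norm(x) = 0.98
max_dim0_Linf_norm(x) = 0.69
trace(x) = 0.81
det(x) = 0.00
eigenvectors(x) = [[-0.4, 0.47, 0.54], [0.03, -0.02, -0.78], [0.92, -0.88, 0.32]]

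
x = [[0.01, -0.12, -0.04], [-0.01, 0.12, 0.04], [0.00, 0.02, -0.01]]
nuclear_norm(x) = 0.20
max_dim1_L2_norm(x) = 0.13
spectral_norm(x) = 0.18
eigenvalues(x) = [0.14, 0.0, -0.02]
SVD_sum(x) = [[0.01,-0.12,-0.04], [-0.01,0.12,0.04], [-0.00,0.02,0.0]] + [[0.0, 0.00, -0.00], [-0.0, -0.0, 0.0], [0.0, 0.0, -0.01]] + [[0.0, 0.00, 0.0], [0.00, 0.00, 0.0], [-0.00, -0.00, -0.00]]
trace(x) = 0.12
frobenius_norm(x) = 0.18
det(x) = 0.00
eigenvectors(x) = [[-0.7, -0.99, 0.26], [0.70, -0.05, -0.26], [0.10, -0.10, 0.93]]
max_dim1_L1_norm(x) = 0.17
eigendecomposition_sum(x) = [[0.01, -0.12, -0.04],[-0.01, 0.12, 0.04],[-0.0, 0.02, 0.0]] + [[0.00, 0.00, -0.0], [0.0, 0.00, -0.0], [0.0, 0.00, -0.0]] + [[0.0, 0.00, -0.0], [-0.0, -0.0, 0.00], [0.00, 0.0, -0.01]]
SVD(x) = [[-0.7, -0.06, -0.71], [0.7, 0.06, -0.71], [0.09, -1.00, 0.0]] @ diag([0.18013991282910552, 0.01579910775715496, 3.0407116732030893e-18]) @ [[-0.08, 0.95, 0.31],[-0.08, -0.31, 0.95],[-0.99, -0.05, -0.1]]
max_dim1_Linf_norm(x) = 0.12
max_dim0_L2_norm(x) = 0.17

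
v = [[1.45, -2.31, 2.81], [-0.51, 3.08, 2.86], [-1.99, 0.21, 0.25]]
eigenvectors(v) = [[(0.74+0j), (0.74-0j), 0.44+0.00j], [(0.35-0.21j), 0.35+0.21j, -0.86+0.00j], [(-0.02+0.53j), -0.02-0.53j, -0.27+0.00j]]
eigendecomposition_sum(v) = [[0.35+1.07j, -0.35+0.54j, (1.72+0.02j)],[(0.47+0.41j), (-0.02+0.36j), 0.82-0.47j],[-0.77+0.22j, -0.38-0.27j, (-0.06+1.23j)]] + [[0.35-1.07j, (-0.35-0.54j), 1.72-0.02j], [(0.47-0.41j), (-0.02-0.36j), 0.82+0.47j], [(-0.77-0.22j), -0.38+0.27j, (-0.06-1.23j)]] + [[0.74+0.00j, -1.61-0.00j, (-0.63-0j)], [(-1.44-0j), (3.11+0j), 1.22+0.00j], [-0.45-0.00j, (0.97+0j), (0.38+0j)]]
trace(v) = 4.78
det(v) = 30.02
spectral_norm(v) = 4.28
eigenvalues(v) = [(0.27+2.65j), (0.27-2.65j), (4.23+0j)]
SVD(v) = [[-0.10, -0.97, 0.21],[0.98, -0.14, -0.16],[0.18, 0.19, 0.96]] @ diag([4.283553702049471, 3.9858631888944442, 1.758283913671074]) @ [[-0.24, 0.77, 0.6],[-0.43, 0.47, -0.77],[-0.87, -0.44, 0.22]]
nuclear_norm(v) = 10.03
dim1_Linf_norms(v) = [2.81, 3.08, 1.99]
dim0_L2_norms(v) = [2.51, 3.86, 4.02]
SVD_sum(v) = [[0.1, -0.33, -0.26],[-0.99, 3.21, 2.5],[-0.18, 0.60, 0.46]] + [[1.67, -1.81, 2.99], [0.24, -0.25, 0.42], [-0.33, 0.36, -0.59]] + [[-0.33, -0.16, 0.08],[0.24, 0.12, -0.06],[-1.48, -0.74, 0.38]]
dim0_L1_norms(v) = [3.95, 5.6, 5.92]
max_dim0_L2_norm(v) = 4.02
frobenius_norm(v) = 6.11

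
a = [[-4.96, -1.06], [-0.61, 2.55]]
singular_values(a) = [5.07, 2.62]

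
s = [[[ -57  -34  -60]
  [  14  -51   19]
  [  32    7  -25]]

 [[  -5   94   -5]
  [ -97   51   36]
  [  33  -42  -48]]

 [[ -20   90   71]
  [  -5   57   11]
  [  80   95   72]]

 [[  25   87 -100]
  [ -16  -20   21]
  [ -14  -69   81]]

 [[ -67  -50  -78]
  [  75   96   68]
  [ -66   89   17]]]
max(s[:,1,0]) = 75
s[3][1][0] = -16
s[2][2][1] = 95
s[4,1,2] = 68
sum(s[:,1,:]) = 259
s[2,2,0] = 80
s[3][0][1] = 87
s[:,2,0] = [32, 33, 80, -14, -66]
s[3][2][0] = -14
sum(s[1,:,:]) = 17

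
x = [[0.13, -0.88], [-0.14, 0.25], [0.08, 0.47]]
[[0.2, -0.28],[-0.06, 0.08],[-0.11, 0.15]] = x@[[-0.01, 0.01], [-0.23, 0.32]]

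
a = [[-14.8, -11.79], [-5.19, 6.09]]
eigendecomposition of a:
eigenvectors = [[-0.98, 0.45], [-0.22, -0.89]]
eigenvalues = [-17.4, 8.69]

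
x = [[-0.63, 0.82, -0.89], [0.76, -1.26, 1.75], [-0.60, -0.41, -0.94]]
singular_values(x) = [2.75, 0.94, 0.2]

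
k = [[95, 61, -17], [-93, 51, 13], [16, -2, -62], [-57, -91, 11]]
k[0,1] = 61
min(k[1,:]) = -93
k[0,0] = 95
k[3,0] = -57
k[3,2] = 11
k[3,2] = 11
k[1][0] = -93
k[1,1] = 51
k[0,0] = 95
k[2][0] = 16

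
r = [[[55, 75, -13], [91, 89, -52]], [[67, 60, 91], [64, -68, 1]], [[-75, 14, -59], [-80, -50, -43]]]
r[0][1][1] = 89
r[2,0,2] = -59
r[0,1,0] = 91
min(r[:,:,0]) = -80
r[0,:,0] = [55, 91]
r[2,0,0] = -75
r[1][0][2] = 91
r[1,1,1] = -68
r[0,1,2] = -52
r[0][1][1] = 89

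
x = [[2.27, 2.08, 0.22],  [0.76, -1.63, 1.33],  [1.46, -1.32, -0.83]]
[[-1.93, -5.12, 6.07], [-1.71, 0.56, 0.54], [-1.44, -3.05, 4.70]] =x@ [[-1.02, -1.94, 2.70], [0.23, -0.45, 0.08], [-0.42, 0.98, -1.04]]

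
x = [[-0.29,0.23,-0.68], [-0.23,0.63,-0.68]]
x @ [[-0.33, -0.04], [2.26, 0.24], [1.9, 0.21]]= [[-0.68, -0.08], [0.21, 0.02]]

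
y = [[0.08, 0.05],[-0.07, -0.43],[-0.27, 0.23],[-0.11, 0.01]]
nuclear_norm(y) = 0.80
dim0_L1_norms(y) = [0.53, 0.72]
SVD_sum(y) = [[-0.01,0.03],[0.08,-0.4],[-0.05,0.27],[-0.01,0.03]] + [[0.09, 0.02],[-0.15, -0.03],[-0.22, -0.04],[-0.1, -0.02]]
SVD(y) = [[0.07, 0.29], [-0.82, -0.50], [0.56, -0.73], [0.06, -0.35]] @ diag([0.4960389593097089, 0.3010736634894208]) @ [[-0.19, 0.98],[0.98, 0.19]]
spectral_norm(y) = 0.50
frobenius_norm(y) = 0.58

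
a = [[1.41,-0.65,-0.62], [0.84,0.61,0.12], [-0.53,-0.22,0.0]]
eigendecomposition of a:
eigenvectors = [[(-0.42-0.28j), (-0.42+0.28j), (0.19+0j)], [-0.77+0.00j, (-0.77-0j), (-0.43+0j)], [0.40+0.03j, 0.40-0.03j, 0.88+0.00j]]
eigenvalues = [(1.01+0.3j), (1.01-0.3j), (-0.01+0j)]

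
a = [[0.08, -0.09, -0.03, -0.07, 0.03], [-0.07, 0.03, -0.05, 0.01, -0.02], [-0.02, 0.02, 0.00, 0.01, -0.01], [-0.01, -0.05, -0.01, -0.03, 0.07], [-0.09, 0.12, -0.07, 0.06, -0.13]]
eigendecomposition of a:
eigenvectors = [[0.78,0.25,-0.52,0.35,0.38], [-0.4,-0.04,-0.64,0.75,0.1], [-0.16,-0.05,0.00,-0.21,-0.51], [-0.11,0.52,-0.26,-0.26,0.66], [-0.44,-0.81,-0.50,0.46,0.39]]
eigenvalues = [0.13, -0.14, -0.04, -0.0, 0.01]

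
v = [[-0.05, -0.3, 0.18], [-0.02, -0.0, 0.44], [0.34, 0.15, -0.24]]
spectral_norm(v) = 0.61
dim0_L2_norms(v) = [0.34, 0.34, 0.53]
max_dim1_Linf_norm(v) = 0.44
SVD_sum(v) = [[-0.12, -0.11, 0.23],[-0.15, -0.14, 0.31],[0.17, 0.15, -0.33]] + [[-0.06,-0.07,-0.06], [0.13,0.14,0.13], [0.08,0.09,0.08]] + [[0.13, -0.13, 0.01], [0.0, -0.00, 0.0], [0.09, -0.09, 0.00]]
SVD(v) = [[-0.46, 0.36, 0.81],[-0.6, -0.80, 0.01],[0.65, -0.49, 0.59]] @ diag([0.6132156835828366, 0.29877511324114087, 0.222035936541313]) @ [[0.42, 0.39, -0.82], [-0.56, -0.61, -0.57], [0.72, -0.7, 0.04]]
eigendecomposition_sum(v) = [[-0.15-0.00j, (-0.13-0j), 0.23-0.00j], [(-0.15-0j), (-0.14-0j), 0.24-0.00j], [(0.2+0j), 0.18+0.00j, (-0.32+0j)]] + [[0.05+0.09j, (-0.08+0.03j), (-0.03+0.08j)], [0.07-0.09j, (0.07+0.07j), 0.10-0.01j], [0.07+0.00j, (-0.01+0.06j), 0.04+0.05j]] + [[(0.05-0.09j), -0.08-0.03j, (-0.03-0.08j)], [0.07+0.09j, (0.07-0.07j), (0.1+0.01j)], [(0.07-0j), -0.01-0.06j, (0.04-0.05j)]]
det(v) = -0.04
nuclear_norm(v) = 1.13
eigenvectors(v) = [[(0.51+0j),(0.24-0.55j),0.24+0.55j], [0.52+0.00j,-0.68+0.00j,(-0.68-0j)], [(-0.69+0j),(-0.23-0.35j),-0.23+0.35j]]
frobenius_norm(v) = 0.72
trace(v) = -0.29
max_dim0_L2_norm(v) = 0.53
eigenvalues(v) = [(-0.6+0j), (0.16+0.21j), (0.16-0.21j)]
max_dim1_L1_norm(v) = 0.73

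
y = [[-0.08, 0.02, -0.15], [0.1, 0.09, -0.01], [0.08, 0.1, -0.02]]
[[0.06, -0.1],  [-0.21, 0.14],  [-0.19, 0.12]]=y @ [[-1.48,1.1],[-0.70,0.32],[0.29,0.12]]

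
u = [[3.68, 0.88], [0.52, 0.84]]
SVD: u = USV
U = [[-0.98, -0.19], [-0.19, 0.98]]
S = [3.85, 0.68]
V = [[-0.96, -0.27], [-0.27, 0.96]]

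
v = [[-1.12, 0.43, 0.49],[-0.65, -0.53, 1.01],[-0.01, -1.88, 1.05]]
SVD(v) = [[-0.05,0.85,0.52], [-0.47,0.44,-0.76], [-0.88,-0.29,0.37]] @ diag([2.3910683595380524, 1.5144504672014396, 0.17068064450706738]) @ [[0.16,0.79,-0.60],[-0.82,0.44,0.37],[-0.56,-0.43,-0.71]]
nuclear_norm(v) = 4.08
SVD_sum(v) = [[-0.02, -0.1, 0.08], [-0.18, -0.88, 0.67], [-0.33, -1.66, 1.26]] + [[-1.05, 0.57, 0.48], [-0.55, 0.30, 0.25], [0.36, -0.19, -0.16]] + [[-0.05, -0.04, -0.06], [0.07, 0.06, 0.09], [-0.04, -0.03, -0.05]]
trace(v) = -0.60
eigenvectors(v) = [[(0.78+0j), 0.19-0.32j, (0.19+0.32j)], [0.41+0.00j, 0.41-0.40j, (0.41+0.4j)], [0.47+0.00j, 0.73+0.00j, (0.73-0j)]]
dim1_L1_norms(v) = [2.04, 2.19, 2.94]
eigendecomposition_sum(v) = [[(-0.86+0j), 0.70+0.00j, -0.17+0.00j], [(-0.45+0j), 0.37+0.00j, (-0.09+0j)], [-0.52+0.00j, (0.42+0j), (-0.11+0j)]] + [[-0.13-0.23j,(-0.13+0.6j),(0.33-0.15j)],[(-0.1-0.39j),(-0.45+0.82j),0.55-0.08j],[(0.26-0.45j),-1.15+0.36j,(0.58+0.42j)]] + [[-0.13+0.23j, -0.13-0.60j, (0.33+0.15j)], [(-0.1+0.39j), (-0.45-0.82j), (0.55+0.08j)], [0.26+0.45j, (-1.15-0.36j), (0.58-0.42j)]]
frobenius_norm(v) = 2.84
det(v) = -0.62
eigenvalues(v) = [(-0.59+0j), (-0+1.02j), (-0-1.02j)]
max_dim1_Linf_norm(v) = 1.88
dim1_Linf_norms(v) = [1.12, 1.01, 1.88]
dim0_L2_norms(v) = [1.29, 2.0, 1.54]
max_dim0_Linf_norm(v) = 1.88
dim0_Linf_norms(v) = [1.12, 1.88, 1.05]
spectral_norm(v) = 2.39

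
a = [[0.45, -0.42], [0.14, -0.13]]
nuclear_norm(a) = 0.64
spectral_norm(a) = 0.64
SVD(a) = [[-0.96, -0.3], [-0.3, 0.96]] @ diag([0.6445151536940343, 0.0004654661698496308]) @ [[-0.73, 0.68], [0.68, 0.73]]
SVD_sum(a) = [[0.45,-0.42], [0.14,-0.13]] + [[-0.00, -0.0], [0.00, 0.0]]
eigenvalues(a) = [0.32, 0.0]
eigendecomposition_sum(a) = [[0.45, -0.42], [0.14, -0.13]] + [[-0.0, 0.0],[-0.00, 0.00]]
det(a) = 0.00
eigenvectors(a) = [[0.95, 0.68], [0.30, 0.73]]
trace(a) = 0.32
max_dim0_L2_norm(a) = 0.47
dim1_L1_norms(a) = [0.87, 0.27]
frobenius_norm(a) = 0.64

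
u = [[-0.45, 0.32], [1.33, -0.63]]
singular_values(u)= [1.57, 0.09]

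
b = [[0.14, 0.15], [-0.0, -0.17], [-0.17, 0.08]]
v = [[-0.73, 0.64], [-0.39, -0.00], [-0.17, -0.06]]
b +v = [[-0.59, 0.79], [-0.39, -0.17], [-0.34, 0.02]]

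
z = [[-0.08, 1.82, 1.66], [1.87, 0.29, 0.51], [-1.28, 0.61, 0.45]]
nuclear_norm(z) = 4.94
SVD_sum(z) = [[-0.16, 1.81, 1.66],[-0.03, 0.32, 0.29],[-0.05, 0.61, 0.56]] + [[0.08,  -0.0,  0.01],  [1.9,  -0.02,  0.20],  [-1.22,  0.01,  -0.13]] + [[0.0, 0.01, -0.01],[-0.00, -0.01, 0.01],[-0.0, -0.02, 0.02]]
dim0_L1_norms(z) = [3.23, 2.72, 2.62]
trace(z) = 0.66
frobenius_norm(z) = 3.48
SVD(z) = [[-0.93, -0.03, -0.36], [-0.17, -0.84, 0.52], [-0.32, 0.54, 0.78]] @ diag([2.637332860135072, 2.2741841946753425, 0.032582718435236795]) @ [[0.06, -0.74, -0.67], [-0.99, 0.01, -0.11], [-0.09, -0.68, 0.73]]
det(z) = -0.20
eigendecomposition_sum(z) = [[-0.56, 0.58, 0.43], [1.18, -1.21, -0.91], [-0.98, 1.01, 0.75]] + [[0.46, 1.28, 1.28],[0.6, 1.66, 1.66],[-0.2, -0.56, -0.56]] + [[0.02, -0.03, -0.05], [0.10, -0.16, -0.24], [-0.10, 0.17, 0.26]]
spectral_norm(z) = 2.64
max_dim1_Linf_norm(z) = 1.87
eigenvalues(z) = [-1.02, 1.56, 0.12]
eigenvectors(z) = [[-0.34, 0.59, -0.14], [0.72, 0.77, -0.68], [-0.60, -0.26, 0.72]]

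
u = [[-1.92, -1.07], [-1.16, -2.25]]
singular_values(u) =[3.21, 0.96]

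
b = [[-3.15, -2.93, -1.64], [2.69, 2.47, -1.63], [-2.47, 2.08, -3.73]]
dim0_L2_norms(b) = [4.82, 4.36, 4.39]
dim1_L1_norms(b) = [7.72, 6.79, 8.28]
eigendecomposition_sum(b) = [[-0.50+0.95j, -1.36+0.21j, 0.30-0.64j], [(1.31-0.23j), (1.23+1.18j), -0.86+0.19j], [0.35-0.89j, 1.19-0.31j, -0.21+0.60j]] + [[(-0.5-0.95j),-1.36-0.21j,0.30+0.64j], [1.31+0.23j,(1.23-1.18j),(-0.86-0.19j)], [(0.35+0.89j),1.19+0.31j,(-0.21-0.6j)]] + [[-2.16-0.00j, (-0.21-0j), (-2.25+0j)], [(0.08+0j), (0.01+0j), (0.08-0j)], [-3.18-0.00j, -0.31-0.00j, (-3.31+0j)]]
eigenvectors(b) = [[(-0.33+0.43j), (-0.33-0.43j), (0.56+0j)], [(0.68+0j), 0.68-0.00j, -0.02+0.00j], [(0.26-0.42j), (0.26+0.42j), (0.83+0j)]]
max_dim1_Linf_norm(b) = 3.73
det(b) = -42.04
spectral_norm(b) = 5.78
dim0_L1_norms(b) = [8.31, 7.48, 7.0]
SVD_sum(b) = [[-3.67, -1.95, -1.63], [2.21, 1.17, 0.99], [-2.05, -1.09, -0.91]] + [[0.02, -0.46, 0.50], [-0.09, 1.88, -2.05], [-0.13, 2.86, -3.11]] + [[0.5, -0.52, -0.5],[0.56, -0.59, -0.57],[-0.29, 0.30, 0.29]]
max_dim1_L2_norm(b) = 4.93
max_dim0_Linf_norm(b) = 3.73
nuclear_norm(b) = 12.31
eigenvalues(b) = [(0.52+2.73j), (0.52-2.73j), (-5.46+0j)]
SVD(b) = [[-0.77, -0.13, 0.62], [0.47, 0.55, 0.70], [-0.43, 0.83, -0.36]] @ diag([5.779333463872975, 5.109187662753091, 1.4235891753345216]) @ [[0.82,0.44,0.37], [-0.03,0.68,-0.74], [0.57,-0.59,-0.57]]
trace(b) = -4.41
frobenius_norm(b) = 7.84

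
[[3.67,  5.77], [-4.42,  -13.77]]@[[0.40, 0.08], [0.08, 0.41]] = [[1.93, 2.66], [-2.87, -6.00]]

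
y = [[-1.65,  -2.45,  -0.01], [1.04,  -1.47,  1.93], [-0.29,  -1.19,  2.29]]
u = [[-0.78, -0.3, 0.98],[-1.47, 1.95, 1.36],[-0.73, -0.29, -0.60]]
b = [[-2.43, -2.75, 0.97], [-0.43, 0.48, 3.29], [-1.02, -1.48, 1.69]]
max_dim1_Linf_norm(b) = 3.29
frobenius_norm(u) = 3.23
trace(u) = 0.57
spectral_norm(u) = 2.89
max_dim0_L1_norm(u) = 2.98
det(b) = -5.48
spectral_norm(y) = 3.87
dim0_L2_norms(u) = [1.82, 1.99, 1.78]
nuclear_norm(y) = 7.35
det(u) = 2.98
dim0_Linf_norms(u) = [1.47, 1.95, 1.36]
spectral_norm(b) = 4.70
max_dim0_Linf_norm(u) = 1.95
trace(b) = -0.26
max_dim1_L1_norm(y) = 4.44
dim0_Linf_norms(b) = [2.43, 2.75, 3.29]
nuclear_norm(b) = 8.16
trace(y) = -0.83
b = y + u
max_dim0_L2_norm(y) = 3.1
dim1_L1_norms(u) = [2.06, 4.78, 1.62]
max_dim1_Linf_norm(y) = 2.45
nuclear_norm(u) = 4.93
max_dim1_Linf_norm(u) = 1.95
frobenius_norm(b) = 5.63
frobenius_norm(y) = 4.74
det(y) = 8.99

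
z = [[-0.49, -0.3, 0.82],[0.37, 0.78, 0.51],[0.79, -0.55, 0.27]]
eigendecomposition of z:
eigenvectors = [[0.84+0.00j,-0.01-0.38j,-0.01+0.38j], [(-0.02+0j),(-0.71+0j),-0.71-0.00j], [(-0.53+0j),(0.01-0.6j),0.01+0.60j]]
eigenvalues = [(-1+0j), (0.78+0.63j), (0.78-0.63j)]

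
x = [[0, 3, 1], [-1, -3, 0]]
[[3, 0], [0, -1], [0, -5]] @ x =[[0, 9, 3], [1, 3, 0], [5, 15, 0]]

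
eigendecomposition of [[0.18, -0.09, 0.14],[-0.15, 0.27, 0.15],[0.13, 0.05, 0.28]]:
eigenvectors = [[-0.66+0.00j, -0.04+0.18j, (-0.04-0.18j)], [-0.62+0.00j, 0.83+0.00j, 0.83-0.00j], [0.43+0.00j, 0.47+0.23j, 0.47-0.23j]]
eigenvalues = [(0.01+0j), (0.36+0.01j), (0.36-0.01j)]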